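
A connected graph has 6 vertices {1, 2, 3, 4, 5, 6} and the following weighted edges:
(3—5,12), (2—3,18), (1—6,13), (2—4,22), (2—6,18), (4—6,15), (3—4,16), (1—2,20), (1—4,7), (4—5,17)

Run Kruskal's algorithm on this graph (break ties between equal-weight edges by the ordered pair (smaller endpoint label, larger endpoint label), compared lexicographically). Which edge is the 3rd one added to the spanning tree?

1-6

Kruskal: consider edges lightest-first.
1—4 (7): add. Components now {1,4} {2} {3} {5} {6}
3—5 (12): add. Components now {1,4} {2} {3,5} {6}
1—6 (13): add. Components now {1,4,6} {2} {3,5}
4—6 (15): skip — 4 and 6 already connected.
3—4 (16): add. Components now {1,3,4,5,6} {2}
4—5 (17): skip — 4 and 5 already connected.
2—3 (18): add. Components now {1,2,3,4,5,6}
The 3rd edge added is 1—6.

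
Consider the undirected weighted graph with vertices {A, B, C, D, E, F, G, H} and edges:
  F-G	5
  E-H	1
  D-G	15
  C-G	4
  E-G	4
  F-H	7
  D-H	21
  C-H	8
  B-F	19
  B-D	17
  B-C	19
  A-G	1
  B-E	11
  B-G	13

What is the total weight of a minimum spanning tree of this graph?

41

Kruskal's algorithm — process edges by increasing weight (ties by edge label):
A-G (1): add — endpoints in different components.
E-H (1): add — endpoints in different components.
C-G (4): add — endpoints in different components.
E-G (4): add — endpoints in different components.
F-G (5): add — endpoints in different components.
F-H (7): skip — F and H already connected.
C-H (8): skip — C and H already connected.
B-E (11): add — endpoints in different components.
B-G (13): skip — B and G already connected.
D-G (15): add — endpoints in different components.
MST edges: A-G, E-H, C-G, E-G, F-G, B-E, D-G; total weight 1+1+4+4+5+11+15 = 41.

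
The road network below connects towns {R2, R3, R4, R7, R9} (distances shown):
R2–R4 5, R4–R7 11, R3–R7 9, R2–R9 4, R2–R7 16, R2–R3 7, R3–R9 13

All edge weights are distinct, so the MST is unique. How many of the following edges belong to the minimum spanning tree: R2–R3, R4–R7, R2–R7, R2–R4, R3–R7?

Kruskal's algorithm — process edges by increasing weight (ties by edge label):
R2–R9 (4): add — endpoints in different components.
R2–R4 (5): add — endpoints in different components.
R2–R3 (7): add — endpoints in different components.
R3–R7 (9): add — endpoints in different components.
MST edge set: {R2–R9, R2–R4, R2–R3, R3–R7}.
Of the listed edges, {R2–R3, R2–R4, R3–R7} are in the MST → 3.

3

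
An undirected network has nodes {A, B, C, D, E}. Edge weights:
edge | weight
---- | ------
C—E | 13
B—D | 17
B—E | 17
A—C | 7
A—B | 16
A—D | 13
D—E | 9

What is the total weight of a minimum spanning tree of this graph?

45

Kruskal: consider edges lightest-first.
A—C (7): add. Components now {A,C} {B} {D} {E}
D—E (9): add. Components now {A,C} {B} {D,E}
A—D (13): add. Components now {A,C,D,E} {B}
C—E (13): skip — C and E already connected.
A—B (16): add. Components now {A,B,C,D,E}
MST edges: A—C, D—E, A—D, A—B; total weight 7+9+13+16 = 45.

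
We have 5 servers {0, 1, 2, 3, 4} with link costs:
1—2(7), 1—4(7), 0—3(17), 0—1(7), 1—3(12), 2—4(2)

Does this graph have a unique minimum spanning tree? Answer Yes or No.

No

Sort edges by weight, then run Kruskal:
2—4 (2): add. Components now {0} {1} {2,4} {3}
0—1 (7): add. Components now {0,1} {2,4} {3}
1—2 (7): add. Components now {0,1,2,4} {3}
1—4 (7): skip — 1 and 4 already connected.
1—3 (12): add. Components now {0,1,2,3,4}
Non-tree edge 1—4 has weight 7, equal to the heaviest edge on its tree cycle — swapping gives another MST of the same weight. Not unique.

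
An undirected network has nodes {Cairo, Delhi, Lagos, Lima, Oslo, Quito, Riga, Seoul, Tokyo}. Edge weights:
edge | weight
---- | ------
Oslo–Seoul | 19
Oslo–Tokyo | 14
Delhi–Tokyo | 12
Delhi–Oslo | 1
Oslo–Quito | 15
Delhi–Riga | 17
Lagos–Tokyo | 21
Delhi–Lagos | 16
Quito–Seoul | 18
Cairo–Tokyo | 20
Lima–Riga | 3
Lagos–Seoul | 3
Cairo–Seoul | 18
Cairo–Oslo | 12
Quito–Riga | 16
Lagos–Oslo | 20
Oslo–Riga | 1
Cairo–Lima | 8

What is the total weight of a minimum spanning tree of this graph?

59

Sort edges by weight, then run Kruskal:
Delhi–Oslo (1): add — endpoints in different components.
Oslo–Riga (1): add — endpoints in different components.
Lagos–Seoul (3): add — endpoints in different components.
Lima–Riga (3): add — endpoints in different components.
Cairo–Lima (8): add — endpoints in different components.
Cairo–Oslo (12): skip — Cairo and Oslo already connected.
Delhi–Tokyo (12): add — endpoints in different components.
Oslo–Tokyo (14): skip — Oslo and Tokyo already connected.
Oslo–Quito (15): add — endpoints in different components.
Delhi–Lagos (16): add — endpoints in different components.
MST edges: Delhi–Oslo, Oslo–Riga, Lagos–Seoul, Lima–Riga, Cairo–Lima, Delhi–Tokyo, Oslo–Quito, Delhi–Lagos; total weight 1+1+3+3+8+12+15+16 = 59.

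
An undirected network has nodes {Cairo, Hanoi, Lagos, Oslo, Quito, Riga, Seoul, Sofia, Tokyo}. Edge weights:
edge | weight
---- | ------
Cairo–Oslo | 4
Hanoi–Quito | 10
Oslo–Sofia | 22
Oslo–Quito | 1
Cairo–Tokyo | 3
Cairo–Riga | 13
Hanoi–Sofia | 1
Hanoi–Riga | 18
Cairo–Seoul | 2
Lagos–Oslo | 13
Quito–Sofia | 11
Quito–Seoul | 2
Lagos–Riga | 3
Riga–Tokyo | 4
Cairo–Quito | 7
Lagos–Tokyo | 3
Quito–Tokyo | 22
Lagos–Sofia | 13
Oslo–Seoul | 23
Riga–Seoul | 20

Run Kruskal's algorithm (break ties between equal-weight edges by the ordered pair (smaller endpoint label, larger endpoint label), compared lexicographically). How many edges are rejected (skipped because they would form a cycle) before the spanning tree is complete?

3

Kruskal: consider edges lightest-first.
Hanoi–Sofia (1): add — endpoints in different components.
Oslo–Quito (1): add — endpoints in different components.
Cairo–Seoul (2): add — endpoints in different components.
Quito–Seoul (2): add — endpoints in different components.
Cairo–Tokyo (3): add — endpoints in different components.
Lagos–Riga (3): add — endpoints in different components.
Lagos–Tokyo (3): add — endpoints in different components.
Cairo–Oslo (4): skip — Cairo and Oslo already connected.
Riga–Tokyo (4): skip — Tokyo and Riga already connected.
Cairo–Quito (7): skip — Cairo and Quito already connected.
Hanoi–Quito (10): add — endpoints in different components.
Edges rejected before the tree was complete: 3.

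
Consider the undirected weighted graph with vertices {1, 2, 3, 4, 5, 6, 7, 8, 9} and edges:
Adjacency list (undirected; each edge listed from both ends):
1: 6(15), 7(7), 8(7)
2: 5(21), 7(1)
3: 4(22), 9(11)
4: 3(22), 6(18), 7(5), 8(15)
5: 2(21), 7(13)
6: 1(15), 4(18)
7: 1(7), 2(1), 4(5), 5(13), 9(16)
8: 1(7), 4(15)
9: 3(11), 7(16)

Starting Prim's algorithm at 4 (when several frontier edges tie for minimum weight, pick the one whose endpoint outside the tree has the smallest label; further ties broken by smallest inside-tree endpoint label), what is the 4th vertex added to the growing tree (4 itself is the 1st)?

1

Grow the tree from 4 using Prim:
Step 1: cheapest edge leaving the tree is 4–7 (5); add 7.
Step 2: cheapest edge leaving the tree is 2–7 (1); add 2.
Step 3: cheapest edge leaving the tree is 1–7 (7); add 1.
Step 4: cheapest edge leaving the tree is 1–8 (7); add 8.
Step 5: cheapest edge leaving the tree is 5–7 (13); add 5.
Step 6: cheapest edge leaving the tree is 1–6 (15); add 6.
Step 7: cheapest edge leaving the tree is 7–9 (16); add 9.
Step 8: cheapest edge leaving the tree is 3–9 (11); add 3.
Vertex order: 4, 7, 2, 1, 8, 5, 6, 9, 3. The 4th vertex is 1.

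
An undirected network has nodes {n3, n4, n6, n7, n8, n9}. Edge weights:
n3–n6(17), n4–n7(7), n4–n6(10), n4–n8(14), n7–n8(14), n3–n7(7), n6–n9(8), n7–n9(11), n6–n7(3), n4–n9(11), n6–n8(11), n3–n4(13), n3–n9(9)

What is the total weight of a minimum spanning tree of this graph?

36

Prim, starting at n7.
Step 1: cheapest edge leaving the tree is n6–n7 (3); add n6.
Step 2: cheapest edge leaving the tree is n3–n7 (7); add n3.
Step 3: cheapest edge leaving the tree is n4–n7 (7); add n4.
Step 4: cheapest edge leaving the tree is n6–n9 (8); add n9.
Step 5: cheapest edge leaving the tree is n6–n8 (11); add n8.
MST edges: n6–n7, n3–n7, n4–n7, n6–n9, n6–n8; total weight 3+7+7+8+11 = 36.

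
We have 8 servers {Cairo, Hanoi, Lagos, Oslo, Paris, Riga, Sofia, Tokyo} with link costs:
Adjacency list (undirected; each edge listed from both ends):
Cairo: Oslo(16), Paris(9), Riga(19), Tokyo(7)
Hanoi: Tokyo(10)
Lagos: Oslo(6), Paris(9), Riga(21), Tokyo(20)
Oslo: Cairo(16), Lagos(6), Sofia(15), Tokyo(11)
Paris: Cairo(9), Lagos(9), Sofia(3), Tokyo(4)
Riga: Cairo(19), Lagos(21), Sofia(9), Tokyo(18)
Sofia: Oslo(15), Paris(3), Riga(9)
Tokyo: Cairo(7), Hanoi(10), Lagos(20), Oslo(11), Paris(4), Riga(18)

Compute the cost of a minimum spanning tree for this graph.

48

Prim's algorithm from Cairo:
Step 1: cheapest edge leaving the tree is Cairo-Tokyo (7); add Tokyo.
Step 2: cheapest edge leaving the tree is Paris-Tokyo (4); add Paris.
Step 3: cheapest edge leaving the tree is Paris-Sofia (3); add Sofia.
Step 4: cheapest edge leaving the tree is Lagos-Paris (9); add Lagos.
Step 5: cheapest edge leaving the tree is Lagos-Oslo (6); add Oslo.
Step 6: cheapest edge leaving the tree is Riga-Sofia (9); add Riga.
Step 7: cheapest edge leaving the tree is Hanoi-Tokyo (10); add Hanoi.
MST edges: Cairo-Tokyo, Paris-Tokyo, Paris-Sofia, Lagos-Paris, Lagos-Oslo, Riga-Sofia, Hanoi-Tokyo; total weight 7+4+3+9+6+9+10 = 48.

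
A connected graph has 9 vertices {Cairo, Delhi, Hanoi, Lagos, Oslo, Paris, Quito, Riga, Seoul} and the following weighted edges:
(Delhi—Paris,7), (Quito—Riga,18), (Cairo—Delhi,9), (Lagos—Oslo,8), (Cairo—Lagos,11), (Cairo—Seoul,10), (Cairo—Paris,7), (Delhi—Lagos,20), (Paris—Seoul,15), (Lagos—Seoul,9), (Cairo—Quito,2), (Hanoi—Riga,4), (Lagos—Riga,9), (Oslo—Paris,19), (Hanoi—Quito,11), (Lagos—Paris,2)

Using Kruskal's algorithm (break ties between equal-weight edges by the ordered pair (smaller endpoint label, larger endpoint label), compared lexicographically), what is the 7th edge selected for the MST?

Lagos-Riga

Sort edges by weight, then run Kruskal:
Cairo—Quito (2): add — endpoints in different components.
Lagos—Paris (2): add — endpoints in different components.
Hanoi—Riga (4): add — endpoints in different components.
Cairo—Paris (7): add — endpoints in different components.
Delhi—Paris (7): add — endpoints in different components.
Lagos—Oslo (8): add — endpoints in different components.
Cairo—Delhi (9): skip — Delhi and Cairo already connected.
Lagos—Riga (9): add — endpoints in different components.
Lagos—Seoul (9): add — endpoints in different components.
The 7th edge added is Lagos—Riga.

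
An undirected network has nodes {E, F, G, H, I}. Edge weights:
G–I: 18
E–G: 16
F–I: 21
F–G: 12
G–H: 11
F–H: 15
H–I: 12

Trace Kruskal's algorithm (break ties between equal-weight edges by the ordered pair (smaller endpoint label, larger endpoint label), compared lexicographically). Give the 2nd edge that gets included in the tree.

Kruskal's algorithm — process edges by increasing weight (ties by edge label):
G–H (11): add. Components now {E} {F} {G,H} {I}
F–G (12): add. Components now {E} {F,G,H} {I}
H–I (12): add. Components now {E} {F,G,H,I}
F–H (15): skip — F and H already connected.
E–G (16): add. Components now {E,F,G,H,I}
The 2nd edge added is F–G.

F-G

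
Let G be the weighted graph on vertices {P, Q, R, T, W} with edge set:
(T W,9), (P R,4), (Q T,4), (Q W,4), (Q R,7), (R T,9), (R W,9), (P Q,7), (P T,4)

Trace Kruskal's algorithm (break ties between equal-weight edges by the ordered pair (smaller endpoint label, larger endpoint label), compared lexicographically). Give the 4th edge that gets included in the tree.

Sort edges by weight, then run Kruskal:
P R (4): add — endpoints in different components.
P T (4): add — endpoints in different components.
Q T (4): add — endpoints in different components.
Q W (4): add — endpoints in different components.
The 4th edge added is Q W.

Q-W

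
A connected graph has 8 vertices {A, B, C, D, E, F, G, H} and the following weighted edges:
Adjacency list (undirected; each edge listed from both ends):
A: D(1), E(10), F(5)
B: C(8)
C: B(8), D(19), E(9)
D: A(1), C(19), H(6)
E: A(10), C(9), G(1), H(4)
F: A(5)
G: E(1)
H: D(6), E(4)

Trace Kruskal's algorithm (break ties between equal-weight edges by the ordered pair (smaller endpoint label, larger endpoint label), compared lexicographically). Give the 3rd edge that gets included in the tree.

E-H

Kruskal: consider edges lightest-first.
A–D (1): add — endpoints in different components.
E–G (1): add — endpoints in different components.
E–H (4): add — endpoints in different components.
A–F (5): add — endpoints in different components.
D–H (6): add — endpoints in different components.
B–C (8): add — endpoints in different components.
C–E (9): add — endpoints in different components.
The 3rd edge added is E–H.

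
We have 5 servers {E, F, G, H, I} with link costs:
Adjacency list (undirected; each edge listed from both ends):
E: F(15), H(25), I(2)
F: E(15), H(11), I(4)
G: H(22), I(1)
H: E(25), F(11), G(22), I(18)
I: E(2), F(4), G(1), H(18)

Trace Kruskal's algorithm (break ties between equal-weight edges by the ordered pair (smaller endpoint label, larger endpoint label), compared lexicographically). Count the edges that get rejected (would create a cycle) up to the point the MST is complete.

0

Kruskal: consider edges lightest-first.
G–I (1): add — endpoints in different components.
E–I (2): add — endpoints in different components.
F–I (4): add — endpoints in different components.
F–H (11): add — endpoints in different components.
Edges rejected before the tree was complete: 0.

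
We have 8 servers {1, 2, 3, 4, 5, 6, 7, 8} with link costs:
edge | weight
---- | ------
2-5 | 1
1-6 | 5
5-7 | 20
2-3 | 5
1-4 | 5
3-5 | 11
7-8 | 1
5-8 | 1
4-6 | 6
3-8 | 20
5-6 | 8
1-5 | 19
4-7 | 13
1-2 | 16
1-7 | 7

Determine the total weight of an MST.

25

Grow the tree from 1 using Prim:
Step 1: cheapest edge leaving the tree is 1-4 (5); add 4.
Step 2: cheapest edge leaving the tree is 1-6 (5); add 6.
Step 3: cheapest edge leaving the tree is 1-7 (7); add 7.
Step 4: cheapest edge leaving the tree is 7-8 (1); add 8.
Step 5: cheapest edge leaving the tree is 5-8 (1); add 5.
Step 6: cheapest edge leaving the tree is 2-5 (1); add 2.
Step 7: cheapest edge leaving the tree is 2-3 (5); add 3.
MST edges: 1-4, 1-6, 1-7, 7-8, 5-8, 2-5, 2-3; total weight 5+5+7+1+1+1+5 = 25.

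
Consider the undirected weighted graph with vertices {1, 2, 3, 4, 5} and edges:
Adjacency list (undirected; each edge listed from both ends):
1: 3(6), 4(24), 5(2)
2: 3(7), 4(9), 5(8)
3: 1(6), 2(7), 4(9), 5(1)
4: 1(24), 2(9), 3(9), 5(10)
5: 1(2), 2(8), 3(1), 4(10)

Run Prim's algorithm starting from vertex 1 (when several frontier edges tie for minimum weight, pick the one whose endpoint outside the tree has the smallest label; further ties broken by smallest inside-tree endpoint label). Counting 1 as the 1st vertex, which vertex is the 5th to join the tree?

4

Grow the tree from 1 using Prim:
Step 1: cheapest edge leaving the tree is 1 5 (2); add 5.
Step 2: cheapest edge leaving the tree is 3 5 (1); add 3.
Step 3: cheapest edge leaving the tree is 2 3 (7); add 2.
Step 4: cheapest edge leaving the tree is 2 4 (9); add 4.
Vertex order: 1, 5, 3, 2, 4. The 5th vertex is 4.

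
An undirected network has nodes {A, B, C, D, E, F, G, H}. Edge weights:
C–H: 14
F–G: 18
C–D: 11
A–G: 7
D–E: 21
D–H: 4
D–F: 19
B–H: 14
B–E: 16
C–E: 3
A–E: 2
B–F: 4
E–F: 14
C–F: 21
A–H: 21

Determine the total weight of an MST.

Prim, starting at E.
Step 1: cheapest edge leaving the tree is A–E (2); add A.
Step 2: cheapest edge leaving the tree is C–E (3); add C.
Step 3: cheapest edge leaving the tree is A–G (7); add G.
Step 4: cheapest edge leaving the tree is C–D (11); add D.
Step 5: cheapest edge leaving the tree is D–H (4); add H.
Step 6: cheapest edge leaving the tree is B–H (14); add B.
Step 7: cheapest edge leaving the tree is B–F (4); add F.
MST edges: A–E, C–E, A–G, C–D, D–H, B–H, B–F; total weight 2+3+7+11+4+14+4 = 45.

45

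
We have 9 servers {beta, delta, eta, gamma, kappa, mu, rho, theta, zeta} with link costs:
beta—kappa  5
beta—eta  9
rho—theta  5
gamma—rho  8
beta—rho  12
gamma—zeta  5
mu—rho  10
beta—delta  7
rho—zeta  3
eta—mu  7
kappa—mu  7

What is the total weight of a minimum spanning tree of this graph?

Prim, starting at theta.
Step 1: cheapest edge leaving the tree is rho—theta (5); add rho.
Step 2: cheapest edge leaving the tree is rho—zeta (3); add zeta.
Step 3: cheapest edge leaving the tree is gamma—zeta (5); add gamma.
Step 4: cheapest edge leaving the tree is mu—rho (10); add mu.
Step 5: cheapest edge leaving the tree is eta—mu (7); add eta.
Step 6: cheapest edge leaving the tree is kappa—mu (7); add kappa.
Step 7: cheapest edge leaving the tree is beta—kappa (5); add beta.
Step 8: cheapest edge leaving the tree is beta—delta (7); add delta.
MST edges: rho—theta, rho—zeta, gamma—zeta, mu—rho, eta—mu, kappa—mu, beta—kappa, beta—delta; total weight 5+3+5+10+7+7+5+7 = 49.

49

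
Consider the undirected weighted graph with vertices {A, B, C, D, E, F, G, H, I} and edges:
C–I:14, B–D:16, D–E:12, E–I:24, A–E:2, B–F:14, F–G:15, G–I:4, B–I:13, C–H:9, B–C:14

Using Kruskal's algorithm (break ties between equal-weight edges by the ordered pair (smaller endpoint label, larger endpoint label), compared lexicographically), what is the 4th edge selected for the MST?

Sort edges by weight, then run Kruskal:
A–E (2): add — endpoints in different components.
G–I (4): add — endpoints in different components.
C–H (9): add — endpoints in different components.
D–E (12): add — endpoints in different components.
B–I (13): add — endpoints in different components.
B–C (14): add — endpoints in different components.
B–F (14): add — endpoints in different components.
C–I (14): skip — C and I already connected.
F–G (15): skip — F and G already connected.
B–D (16): add — endpoints in different components.
The 4th edge added is D–E.

D-E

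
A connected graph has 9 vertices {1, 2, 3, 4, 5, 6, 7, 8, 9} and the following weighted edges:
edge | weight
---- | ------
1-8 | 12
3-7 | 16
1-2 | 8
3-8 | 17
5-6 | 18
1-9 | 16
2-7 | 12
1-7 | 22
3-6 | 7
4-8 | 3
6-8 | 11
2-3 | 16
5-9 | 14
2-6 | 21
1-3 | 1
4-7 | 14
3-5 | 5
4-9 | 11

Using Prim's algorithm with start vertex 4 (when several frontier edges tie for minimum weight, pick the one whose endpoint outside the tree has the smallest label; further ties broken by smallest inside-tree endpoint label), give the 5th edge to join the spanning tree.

Prim, starting at 4.
Step 1: cheapest edge leaving the tree is 4-8 (3); add 8.
Step 2: cheapest edge leaving the tree is 6-8 (11); add 6.
Step 3: cheapest edge leaving the tree is 3-6 (7); add 3.
Step 4: cheapest edge leaving the tree is 1-3 (1); add 1.
Step 5: cheapest edge leaving the tree is 3-5 (5); add 5.
Step 6: cheapest edge leaving the tree is 1-2 (8); add 2.
Step 7: cheapest edge leaving the tree is 4-9 (11); add 9.
Step 8: cheapest edge leaving the tree is 2-7 (12); add 7.
The 5th edge added is 3-5.

3-5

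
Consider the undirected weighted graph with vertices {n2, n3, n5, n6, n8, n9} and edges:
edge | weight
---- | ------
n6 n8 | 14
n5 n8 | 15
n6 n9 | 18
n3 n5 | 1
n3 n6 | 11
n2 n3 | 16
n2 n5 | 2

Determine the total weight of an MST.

46

Sort edges by weight, then run Kruskal:
n3 n5 (1): add. Components now {n9} {n8} {n6} {n3,n5} {n2}
n2 n5 (2): add. Components now {n9} {n8} {n6} {n2,n3,n5}
n3 n6 (11): add. Components now {n9} {n8} {n2,n3,n5,n6}
n6 n8 (14): add. Components now {n9} {n2,n3,n5,n6,n8}
n5 n8 (15): skip — n8 and n5 already connected.
n2 n3 (16): skip — n3 and n2 already connected.
n6 n9 (18): add. Components now {n2,n3,n5,n6,n8,n9}
MST edges: n3 n5, n2 n5, n3 n6, n6 n8, n6 n9; total weight 1+2+11+14+18 = 46.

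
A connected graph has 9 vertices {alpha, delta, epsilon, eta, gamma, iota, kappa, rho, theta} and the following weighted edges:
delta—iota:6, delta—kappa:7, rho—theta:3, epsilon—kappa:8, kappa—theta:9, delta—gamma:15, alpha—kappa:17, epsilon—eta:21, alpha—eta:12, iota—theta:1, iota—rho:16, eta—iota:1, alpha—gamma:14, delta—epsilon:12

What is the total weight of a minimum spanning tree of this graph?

52

Prim's algorithm from eta:
Step 1: frontier [eta—iota 1, alpha—eta 12, epsilon—eta 21] → take eta—iota (1); add iota.
Step 2: frontier [alpha—eta 12, epsilon—eta 21, iota—theta 1, delta—iota 6, iota—rho 16] → take iota—theta (1); add theta.
Step 3: frontier [alpha—eta 12, epsilon—eta 21, delta—iota 6, iota—rho 16, rho—theta 3, kappa—theta 9] → take rho—theta (3); add rho.
Step 4: frontier [alpha—eta 12, epsilon—eta 21, delta—iota 6, kappa—theta 9] → take delta—iota (6); add delta.
Step 5: frontier [delta—kappa 7, delta—epsilon 12, delta—gamma 15, alpha—eta 12, epsilon—eta 21, kappa—theta 9] → take delta—kappa (7); add kappa.
Step 6: frontier [delta—epsilon 12, delta—gamma 15, alpha—eta 12, epsilon—eta 21, epsilon—kappa 8, alpha—kappa 17] → take epsilon—kappa (8); add epsilon.
Step 7: frontier [delta—gamma 15, alpha—eta 12, alpha—kappa 17] → take alpha—eta (12); add alpha.
Step 8: frontier [alpha—gamma 14, delta—gamma 15] → take alpha—gamma (14); add gamma.
MST edges: eta—iota, iota—theta, rho—theta, delta—iota, delta—kappa, epsilon—kappa, alpha—eta, alpha—gamma; total weight 1+1+3+6+7+8+12+14 = 52.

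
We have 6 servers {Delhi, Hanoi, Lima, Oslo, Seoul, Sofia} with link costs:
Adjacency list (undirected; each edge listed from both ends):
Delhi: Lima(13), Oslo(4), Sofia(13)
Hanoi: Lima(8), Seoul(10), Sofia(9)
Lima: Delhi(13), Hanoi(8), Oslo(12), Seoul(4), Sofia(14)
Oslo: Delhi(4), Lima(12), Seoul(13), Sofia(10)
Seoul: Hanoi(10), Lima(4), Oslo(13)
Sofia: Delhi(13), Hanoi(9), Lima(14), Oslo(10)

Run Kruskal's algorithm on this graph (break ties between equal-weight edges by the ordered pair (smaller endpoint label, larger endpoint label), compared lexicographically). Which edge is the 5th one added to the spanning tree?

Sort edges by weight, then run Kruskal:
Delhi Oslo (4): add. Components now {Sofia} {Delhi,Oslo} {Hanoi} {Lima} {Seoul}
Lima Seoul (4): add. Components now {Sofia} {Delhi,Oslo} {Hanoi} {Lima,Seoul}
Hanoi Lima (8): add. Components now {Sofia} {Delhi,Oslo} {Hanoi,Lima,Seoul}
Hanoi Sofia (9): add. Components now {Hanoi,Lima,Seoul,Sofia} {Delhi,Oslo}
Hanoi Seoul (10): skip — Hanoi and Seoul already connected.
Oslo Sofia (10): add. Components now {Delhi,Hanoi,Lima,Oslo,Seoul,Sofia}
The 5th edge added is Oslo Sofia.

Oslo-Sofia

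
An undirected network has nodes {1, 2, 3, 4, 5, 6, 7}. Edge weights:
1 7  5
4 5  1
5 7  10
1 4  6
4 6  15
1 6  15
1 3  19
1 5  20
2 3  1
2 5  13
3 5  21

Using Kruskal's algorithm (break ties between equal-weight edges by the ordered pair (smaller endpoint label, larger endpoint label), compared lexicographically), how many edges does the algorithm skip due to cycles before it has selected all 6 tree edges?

Kruskal's algorithm — process edges by increasing weight (ties by edge label):
2 3 (1): add. Components now {1} {2,3} {4} {5} {6} {7}
4 5 (1): add. Components now {1} {2,3} {4,5} {6} {7}
1 7 (5): add. Components now {1,7} {2,3} {4,5} {6}
1 4 (6): add. Components now {1,4,5,7} {2,3} {6}
5 7 (10): skip — 5 and 7 already connected.
2 5 (13): add. Components now {1,2,3,4,5,7} {6}
1 6 (15): add. Components now {1,2,3,4,5,6,7}
Edges rejected before the tree was complete: 1.

1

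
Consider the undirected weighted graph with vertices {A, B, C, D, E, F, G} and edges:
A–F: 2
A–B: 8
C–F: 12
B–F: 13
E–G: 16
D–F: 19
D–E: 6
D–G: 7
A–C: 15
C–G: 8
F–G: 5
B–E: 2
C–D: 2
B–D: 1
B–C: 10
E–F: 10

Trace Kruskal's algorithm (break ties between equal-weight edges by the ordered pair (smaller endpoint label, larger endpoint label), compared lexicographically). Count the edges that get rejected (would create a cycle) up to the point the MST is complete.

Sort edges by weight, then run Kruskal:
B–D (1): add. Components now {A} {B,D} {C} {E} {F} {G}
A–F (2): add. Components now {A,F} {B,D} {C} {E} {G}
B–E (2): add. Components now {A,F} {B,D,E} {C} {G}
C–D (2): add. Components now {A,F} {B,C,D,E} {G}
F–G (5): add. Components now {A,F,G} {B,C,D,E}
D–E (6): skip — D and E already connected.
D–G (7): add. Components now {A,B,C,D,E,F,G}
Edges rejected before the tree was complete: 1.

1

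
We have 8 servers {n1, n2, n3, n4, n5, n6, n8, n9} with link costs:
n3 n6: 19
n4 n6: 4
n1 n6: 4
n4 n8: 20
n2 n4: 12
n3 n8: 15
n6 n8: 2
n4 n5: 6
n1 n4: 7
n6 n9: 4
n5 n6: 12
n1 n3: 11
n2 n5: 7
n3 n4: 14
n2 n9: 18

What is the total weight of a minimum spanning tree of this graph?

Prim, starting at n9.
Step 1: cheapest edge leaving the tree is n6 n9 (4); add n6.
Step 2: cheapest edge leaving the tree is n6 n8 (2); add n8.
Step 3: cheapest edge leaving the tree is n1 n6 (4); add n1.
Step 4: cheapest edge leaving the tree is n4 n6 (4); add n4.
Step 5: cheapest edge leaving the tree is n4 n5 (6); add n5.
Step 6: cheapest edge leaving the tree is n2 n5 (7); add n2.
Step 7: cheapest edge leaving the tree is n1 n3 (11); add n3.
MST edges: n6 n9, n6 n8, n1 n6, n4 n6, n4 n5, n2 n5, n1 n3; total weight 4+2+4+4+6+7+11 = 38.

38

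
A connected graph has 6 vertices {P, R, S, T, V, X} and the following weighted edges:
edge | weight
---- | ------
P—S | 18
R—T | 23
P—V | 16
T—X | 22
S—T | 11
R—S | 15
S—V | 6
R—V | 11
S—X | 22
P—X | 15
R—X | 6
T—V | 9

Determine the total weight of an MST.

Prim, starting at R.
Step 1: cheapest edge leaving the tree is R—X (6); add X.
Step 2: cheapest edge leaving the tree is R—V (11); add V.
Step 3: cheapest edge leaving the tree is S—V (6); add S.
Step 4: cheapest edge leaving the tree is T—V (9); add T.
Step 5: cheapest edge leaving the tree is P—X (15); add P.
MST edges: R—X, R—V, S—V, T—V, P—X; total weight 6+11+6+9+15 = 47.

47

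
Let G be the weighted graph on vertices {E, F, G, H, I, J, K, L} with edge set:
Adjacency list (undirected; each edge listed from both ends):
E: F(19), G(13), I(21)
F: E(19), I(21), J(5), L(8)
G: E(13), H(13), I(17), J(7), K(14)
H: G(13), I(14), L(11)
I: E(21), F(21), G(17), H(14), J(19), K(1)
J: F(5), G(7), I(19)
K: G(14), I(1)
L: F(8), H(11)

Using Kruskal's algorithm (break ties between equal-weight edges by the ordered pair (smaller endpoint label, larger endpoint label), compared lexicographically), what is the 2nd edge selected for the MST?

F-J

Kruskal: consider edges lightest-first.
I—K (1): add — endpoints in different components.
F—J (5): add — endpoints in different components.
G—J (7): add — endpoints in different components.
F—L (8): add — endpoints in different components.
H—L (11): add — endpoints in different components.
E—G (13): add — endpoints in different components.
G—H (13): skip — G and H already connected.
G—K (14): add — endpoints in different components.
The 2nd edge added is F—J.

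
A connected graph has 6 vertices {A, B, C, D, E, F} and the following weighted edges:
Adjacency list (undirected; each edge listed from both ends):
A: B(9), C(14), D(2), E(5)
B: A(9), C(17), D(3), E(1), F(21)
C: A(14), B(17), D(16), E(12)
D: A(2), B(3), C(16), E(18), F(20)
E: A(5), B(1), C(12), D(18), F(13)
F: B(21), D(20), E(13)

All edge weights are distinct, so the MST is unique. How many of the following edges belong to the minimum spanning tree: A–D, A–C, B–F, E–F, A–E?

2

Kruskal's algorithm — process edges by increasing weight (ties by edge label):
B–E (1): add. Components now {A} {B,E} {C} {D} {F}
A–D (2): add. Components now {A,D} {B,E} {C} {F}
B–D (3): add. Components now {A,B,D,E} {C} {F}
A–E (5): skip — A and E already connected.
A–B (9): skip — A and B already connected.
C–E (12): add. Components now {A,B,C,D,E} {F}
E–F (13): add. Components now {A,B,C,D,E,F}
MST edge set: {B–E, A–D, B–D, C–E, E–F}.
Of the listed edges, {A–D, E–F} are in the MST → 2.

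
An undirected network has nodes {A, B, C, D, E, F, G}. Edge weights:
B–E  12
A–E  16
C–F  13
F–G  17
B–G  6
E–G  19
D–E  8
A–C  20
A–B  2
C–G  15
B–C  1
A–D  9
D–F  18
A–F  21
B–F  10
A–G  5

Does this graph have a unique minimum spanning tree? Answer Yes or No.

Yes

Sort edges by weight, then run Kruskal:
B–C (1): add — endpoints in different components.
A–B (2): add — endpoints in different components.
A–G (5): add — endpoints in different components.
B–G (6): skip — B and G already connected.
D–E (8): add — endpoints in different components.
A–D (9): add — endpoints in different components.
B–F (10): add — endpoints in different components.
Every non-tree edge has weight strictly greater than the heaviest edge on the tree path between its endpoints, so the MST is unique.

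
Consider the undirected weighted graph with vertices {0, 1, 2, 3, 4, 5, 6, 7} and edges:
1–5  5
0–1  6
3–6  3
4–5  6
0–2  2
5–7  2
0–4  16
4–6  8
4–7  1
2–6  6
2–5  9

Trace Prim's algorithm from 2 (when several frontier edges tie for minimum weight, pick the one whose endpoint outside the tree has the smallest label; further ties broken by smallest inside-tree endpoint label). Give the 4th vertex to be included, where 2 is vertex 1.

5

Prim's algorithm from 2:
Step 1: frontier [0–2 2, 2–6 6, 2–5 9] → take 0–2 (2); add 0.
Step 2: frontier [0–1 6, 0–4 16, 2–6 6, 2–5 9] → take 0–1 (6); add 1.
Step 3: frontier [0–4 16, 1–5 5, 2–6 6, 2–5 9] → take 1–5 (5); add 5.
Step 4: frontier [0–4 16, 2–6 6, 5–7 2, 4–5 6] → take 5–7 (2); add 7.
Step 5: frontier [0–4 16, 2–6 6, 4–5 6, 4–7 1] → take 4–7 (1); add 4.
Step 6: frontier [2–6 6, 4–6 8] → take 2–6 (6); add 6.
Step 7: frontier [3–6 3] → take 3–6 (3); add 3.
Vertex order: 2, 0, 1, 5, 7, 4, 6, 3. The 4th vertex is 5.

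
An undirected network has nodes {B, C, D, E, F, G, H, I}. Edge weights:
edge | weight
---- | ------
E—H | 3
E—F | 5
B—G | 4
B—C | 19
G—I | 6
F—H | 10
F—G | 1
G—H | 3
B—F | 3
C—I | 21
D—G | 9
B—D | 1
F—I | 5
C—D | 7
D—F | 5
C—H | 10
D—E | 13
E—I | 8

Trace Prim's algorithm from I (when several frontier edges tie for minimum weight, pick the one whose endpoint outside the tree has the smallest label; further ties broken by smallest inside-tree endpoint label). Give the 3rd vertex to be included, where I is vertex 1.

G

Grow the tree from I using Prim:
Step 1: cheapest edge leaving the tree is F—I (5); add F.
Step 2: cheapest edge leaving the tree is F—G (1); add G.
Step 3: cheapest edge leaving the tree is B—F (3); add B.
Step 4: cheapest edge leaving the tree is B—D (1); add D.
Step 5: cheapest edge leaving the tree is G—H (3); add H.
Step 6: cheapest edge leaving the tree is E—H (3); add E.
Step 7: cheapest edge leaving the tree is C—D (7); add C.
Vertex order: I, F, G, B, D, H, E, C. The 3rd vertex is G.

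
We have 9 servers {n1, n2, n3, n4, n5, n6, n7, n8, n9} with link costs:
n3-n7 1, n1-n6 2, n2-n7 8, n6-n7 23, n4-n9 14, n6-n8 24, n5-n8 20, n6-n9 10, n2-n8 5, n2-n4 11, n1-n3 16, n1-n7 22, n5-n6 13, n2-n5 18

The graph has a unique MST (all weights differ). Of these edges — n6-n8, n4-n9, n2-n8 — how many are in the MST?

2

Kruskal's algorithm — process edges by increasing weight (ties by edge label):
n3-n7 (1): add — endpoints in different components.
n1-n6 (2): add — endpoints in different components.
n2-n8 (5): add — endpoints in different components.
n2-n7 (8): add — endpoints in different components.
n6-n9 (10): add — endpoints in different components.
n2-n4 (11): add — endpoints in different components.
n5-n6 (13): add — endpoints in different components.
n4-n9 (14): add — endpoints in different components.
MST edge set: {n3-n7, n1-n6, n2-n8, n2-n7, n6-n9, n2-n4, n5-n6, n4-n9}.
Of the listed edges, {n4-n9, n2-n8} are in the MST → 2.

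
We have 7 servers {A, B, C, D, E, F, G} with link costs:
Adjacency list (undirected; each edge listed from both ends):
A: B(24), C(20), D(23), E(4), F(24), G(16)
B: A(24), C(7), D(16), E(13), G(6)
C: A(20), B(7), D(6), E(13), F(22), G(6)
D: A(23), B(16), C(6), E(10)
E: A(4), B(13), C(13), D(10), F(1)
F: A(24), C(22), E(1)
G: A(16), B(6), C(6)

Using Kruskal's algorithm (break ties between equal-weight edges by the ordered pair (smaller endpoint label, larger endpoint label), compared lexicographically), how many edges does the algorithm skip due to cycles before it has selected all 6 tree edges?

1

Kruskal: consider edges lightest-first.
E F (1): add — endpoints in different components.
A E (4): add — endpoints in different components.
B G (6): add — endpoints in different components.
C D (6): add — endpoints in different components.
C G (6): add — endpoints in different components.
B C (7): skip — B and C already connected.
D E (10): add — endpoints in different components.
Edges rejected before the tree was complete: 1.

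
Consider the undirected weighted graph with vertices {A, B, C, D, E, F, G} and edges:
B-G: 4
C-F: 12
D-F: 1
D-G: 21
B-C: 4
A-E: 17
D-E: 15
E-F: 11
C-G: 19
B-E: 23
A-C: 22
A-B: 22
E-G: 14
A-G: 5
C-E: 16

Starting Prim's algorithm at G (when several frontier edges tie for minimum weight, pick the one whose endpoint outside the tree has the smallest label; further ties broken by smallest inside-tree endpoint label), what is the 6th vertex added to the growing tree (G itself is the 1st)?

D

Prim, starting at G.
Step 1: cheapest edge leaving the tree is B-G (4); add B.
Step 2: cheapest edge leaving the tree is B-C (4); add C.
Step 3: cheapest edge leaving the tree is A-G (5); add A.
Step 4: cheapest edge leaving the tree is C-F (12); add F.
Step 5: cheapest edge leaving the tree is D-F (1); add D.
Step 6: cheapest edge leaving the tree is E-F (11); add E.
Vertex order: G, B, C, A, F, D, E. The 6th vertex is D.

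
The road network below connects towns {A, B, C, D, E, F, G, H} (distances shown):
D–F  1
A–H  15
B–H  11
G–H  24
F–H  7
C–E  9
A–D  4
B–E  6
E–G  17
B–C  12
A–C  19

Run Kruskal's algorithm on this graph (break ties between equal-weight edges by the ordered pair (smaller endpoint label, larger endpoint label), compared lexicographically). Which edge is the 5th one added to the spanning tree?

Kruskal's algorithm — process edges by increasing weight (ties by edge label):
D–F (1): add — endpoints in different components.
A–D (4): add — endpoints in different components.
B–E (6): add — endpoints in different components.
F–H (7): add — endpoints in different components.
C–E (9): add — endpoints in different components.
B–H (11): add — endpoints in different components.
B–C (12): skip — B and C already connected.
A–H (15): skip — A and H already connected.
E–G (17): add — endpoints in different components.
The 5th edge added is C–E.

C-E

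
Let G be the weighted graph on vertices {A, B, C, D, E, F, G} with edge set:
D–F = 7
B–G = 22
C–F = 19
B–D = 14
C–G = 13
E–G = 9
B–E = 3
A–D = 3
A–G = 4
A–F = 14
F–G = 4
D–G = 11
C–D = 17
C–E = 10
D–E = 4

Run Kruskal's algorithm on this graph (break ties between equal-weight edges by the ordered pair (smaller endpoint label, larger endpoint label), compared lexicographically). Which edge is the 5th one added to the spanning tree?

F-G

Sort edges by weight, then run Kruskal:
A–D (3): add — endpoints in different components.
B–E (3): add — endpoints in different components.
A–G (4): add — endpoints in different components.
D–E (4): add — endpoints in different components.
F–G (4): add — endpoints in different components.
D–F (7): skip — D and F already connected.
E–G (9): skip — E and G already connected.
C–E (10): add — endpoints in different components.
The 5th edge added is F–G.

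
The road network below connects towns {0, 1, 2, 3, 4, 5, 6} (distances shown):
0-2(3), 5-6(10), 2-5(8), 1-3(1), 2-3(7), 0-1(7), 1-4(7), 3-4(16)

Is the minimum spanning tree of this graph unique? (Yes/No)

Kruskal: consider edges lightest-first.
1-3 (1): add — endpoints in different components.
0-2 (3): add — endpoints in different components.
0-1 (7): add — endpoints in different components.
1-4 (7): add — endpoints in different components.
2-3 (7): skip — 2 and 3 already connected.
2-5 (8): add — endpoints in different components.
5-6 (10): add — endpoints in different components.
Non-tree edge 2-3 has weight 7, equal to the heaviest edge on its tree cycle — swapping gives another MST of the same weight. Not unique.

No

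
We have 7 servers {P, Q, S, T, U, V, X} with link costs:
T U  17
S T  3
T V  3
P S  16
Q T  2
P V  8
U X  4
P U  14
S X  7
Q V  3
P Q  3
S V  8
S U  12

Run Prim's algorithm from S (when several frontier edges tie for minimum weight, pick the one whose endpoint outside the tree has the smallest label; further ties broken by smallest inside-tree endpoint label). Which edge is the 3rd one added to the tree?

Grow the tree from S using Prim:
Step 1: frontier [S T 3, S X 7, S V 8, S U 12, P S 16] → take S T (3); add T.
Step 2: frontier [S X 7, S V 8, S U 12, P S 16, Q T 2, T V 3, T U 17] → take Q T (2); add Q.
Step 3: frontier [P Q 3, Q V 3, S X 7, S V 8, S U 12, P S 16, T V 3, T U 17] → take P Q (3); add P.
Step 4: frontier [P V 8, P U 14, Q V 3, S X 7, S V 8, S U 12, T V 3, T U 17] → take Q V (3); add V.
Step 5: frontier [P U 14, S X 7, S U 12, T U 17] → take S X (7); add X.
Step 6: frontier [P U 14, S U 12, T U 17, U X 4] → take U X (4); add U.
The 3rd edge added is P Q.

P-Q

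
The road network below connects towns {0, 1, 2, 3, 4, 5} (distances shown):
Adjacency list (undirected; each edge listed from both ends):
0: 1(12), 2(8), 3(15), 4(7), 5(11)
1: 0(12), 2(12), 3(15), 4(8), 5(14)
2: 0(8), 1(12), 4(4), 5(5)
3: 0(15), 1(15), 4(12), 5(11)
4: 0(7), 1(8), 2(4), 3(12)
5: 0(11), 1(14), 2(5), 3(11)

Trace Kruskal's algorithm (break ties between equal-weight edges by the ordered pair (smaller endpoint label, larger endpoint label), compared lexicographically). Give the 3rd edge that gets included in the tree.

0-4

Sort edges by weight, then run Kruskal:
2–4 (4): add — endpoints in different components.
2–5 (5): add — endpoints in different components.
0–4 (7): add — endpoints in different components.
0–2 (8): skip — 0 and 2 already connected.
1–4 (8): add — endpoints in different components.
0–5 (11): skip — 0 and 5 already connected.
3–5 (11): add — endpoints in different components.
The 3rd edge added is 0–4.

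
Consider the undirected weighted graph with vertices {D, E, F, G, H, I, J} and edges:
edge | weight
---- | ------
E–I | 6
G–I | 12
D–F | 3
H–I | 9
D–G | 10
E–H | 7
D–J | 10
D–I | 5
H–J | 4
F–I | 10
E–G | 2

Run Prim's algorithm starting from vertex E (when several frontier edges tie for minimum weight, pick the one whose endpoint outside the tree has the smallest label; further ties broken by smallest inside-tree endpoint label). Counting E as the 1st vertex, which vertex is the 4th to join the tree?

D

Prim's algorithm from E:
Step 1: cheapest edge leaving the tree is E–G (2); add G.
Step 2: cheapest edge leaving the tree is E–I (6); add I.
Step 3: cheapest edge leaving the tree is D–I (5); add D.
Step 4: cheapest edge leaving the tree is D–F (3); add F.
Step 5: cheapest edge leaving the tree is E–H (7); add H.
Step 6: cheapest edge leaving the tree is H–J (4); add J.
Vertex order: E, G, I, D, F, H, J. The 4th vertex is D.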